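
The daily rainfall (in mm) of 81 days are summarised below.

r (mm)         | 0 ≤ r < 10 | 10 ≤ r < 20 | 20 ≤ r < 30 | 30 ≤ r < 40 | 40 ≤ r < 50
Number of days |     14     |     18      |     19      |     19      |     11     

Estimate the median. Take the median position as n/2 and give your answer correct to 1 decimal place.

24.5

Cumulative frequencies: 14, 32, 51, 70, 81
n = 81; position = n/2 = 40.5.
This falls in the class 20 ≤ r < 30: L = 20, F = 32, f = 19, h = 10.
Median ≈ 20 + ((40.5 − 32) / 19) × 10 = 24.4737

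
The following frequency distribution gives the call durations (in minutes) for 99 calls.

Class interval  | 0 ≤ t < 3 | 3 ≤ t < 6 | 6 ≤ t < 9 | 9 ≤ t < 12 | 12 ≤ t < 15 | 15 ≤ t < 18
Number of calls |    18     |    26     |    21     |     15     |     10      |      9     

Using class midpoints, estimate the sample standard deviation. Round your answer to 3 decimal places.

4.636

Midpoints: 1.5, 4.5, 7.5, 10.5, 13.5, 16.5
n = 99, Σfm = 742.5, mean = 7.5000
Σfm² = 7674.75
Σf(m − x̄)² = Σfm² − (Σfm)²/n = 7674.75 − 742.5²/99 = 2106.0000
Sample variance = 2106.0000 / 98 = 21.4898
Standard deviation = √21.4898 = 4.6357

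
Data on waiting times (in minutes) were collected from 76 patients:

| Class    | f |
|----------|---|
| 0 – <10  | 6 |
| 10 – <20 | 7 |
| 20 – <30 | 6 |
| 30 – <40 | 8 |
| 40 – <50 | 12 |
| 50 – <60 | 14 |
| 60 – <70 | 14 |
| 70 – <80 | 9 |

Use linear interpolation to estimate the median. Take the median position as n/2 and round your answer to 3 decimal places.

49.167

Cumulative frequencies: 6, 13, 19, 27, 39, 53, 67, 76
n = 76; position = n/2 = 38.
This falls in the class 40 – <50: L = 40, F = 27, f = 12, h = 10.
Median ≈ 40 + ((38 − 27) / 12) × 10 = 49.1667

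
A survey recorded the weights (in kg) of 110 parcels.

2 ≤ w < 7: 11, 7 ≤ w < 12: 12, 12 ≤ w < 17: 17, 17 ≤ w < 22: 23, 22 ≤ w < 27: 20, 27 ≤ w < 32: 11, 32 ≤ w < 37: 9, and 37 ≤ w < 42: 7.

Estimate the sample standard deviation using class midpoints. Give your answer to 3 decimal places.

9.770

Midpoints: 4.5, 9.5, 14.5, 19.5, 24.5, 29.5, 34.5, 39.5
n = 110, Σfm = 2260, mean = 20.5455
Σfm² = 56837.5
Σf(m − x̄)² = Σfm² − (Σfm)²/n = 56837.5 − 2260²/110 = 10404.7727
Sample variance = 10404.7727 / 109 = 95.4566
Standard deviation = √95.4566 = 9.7702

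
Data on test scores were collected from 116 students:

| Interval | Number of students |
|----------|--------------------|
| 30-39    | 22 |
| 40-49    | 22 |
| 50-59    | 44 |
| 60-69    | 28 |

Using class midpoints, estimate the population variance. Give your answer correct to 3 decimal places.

Midpoints: 34.5, 44.5, 54.5, 64.5
n = 116, Σfm = 5942, mean = 51.2241
Σfm² = 316929
Σf(m − x̄)² = Σfm² − (Σfm)²/n = 316929 − 5942²/116 = 12555.1724
Population variance = 12555.1724 / 116 = 108.2342

108.234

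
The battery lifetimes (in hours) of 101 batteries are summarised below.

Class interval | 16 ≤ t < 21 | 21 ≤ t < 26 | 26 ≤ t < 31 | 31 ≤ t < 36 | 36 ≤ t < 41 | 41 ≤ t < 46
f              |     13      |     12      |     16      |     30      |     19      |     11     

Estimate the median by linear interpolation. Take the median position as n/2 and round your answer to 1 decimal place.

32.6

Cumulative frequencies: 13, 25, 41, 71, 90, 101
n = 101; position = n/2 = 50.5.
This falls in the class 31 ≤ t < 36: L = 31, F = 41, f = 30, h = 5.
Median ≈ 31 + ((50.5 − 41) / 30) × 5 = 32.5833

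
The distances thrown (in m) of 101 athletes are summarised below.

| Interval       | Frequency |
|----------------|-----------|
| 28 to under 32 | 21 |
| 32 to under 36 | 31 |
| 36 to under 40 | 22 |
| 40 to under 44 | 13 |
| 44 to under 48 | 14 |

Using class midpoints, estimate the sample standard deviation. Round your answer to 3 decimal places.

Midpoints: 30, 34, 38, 42, 46
n = 101, Σfm = 3710, mean = 36.7327
Σfm² = 139060
Σf(m − x̄)² = Σfm² − (Σfm)²/n = 139060 − 3710²/101 = 2781.7822
Sample variance = 2781.7822 / 100 = 27.8178
Standard deviation = √27.8178 = 5.2743

5.274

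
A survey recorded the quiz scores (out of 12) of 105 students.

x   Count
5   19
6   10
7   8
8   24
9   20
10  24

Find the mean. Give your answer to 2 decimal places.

7.84

Values: 5, 6, 7, 8, 9, 10
Σfx = 19×5 + 10×6 + 8×7 + 24×8 + 20×9 + 24×10 = 823
n = Σf = 105
Mean = 823 / 105 = 7.8381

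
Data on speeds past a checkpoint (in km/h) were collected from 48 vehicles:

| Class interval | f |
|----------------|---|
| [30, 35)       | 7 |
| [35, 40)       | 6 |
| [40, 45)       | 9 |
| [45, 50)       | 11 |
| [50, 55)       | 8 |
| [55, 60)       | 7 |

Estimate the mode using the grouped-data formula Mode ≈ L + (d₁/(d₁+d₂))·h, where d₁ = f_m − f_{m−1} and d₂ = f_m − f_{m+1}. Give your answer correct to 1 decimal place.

47.0

Modal class: [45, 50) (highest frequency 11).
d₁ = 11 − 9 = 2, d₂ = 11 − 8 = 3
Mode ≈ 45 + (2/(2+3)) × 5 = 45 + 2.0000 = 47.0000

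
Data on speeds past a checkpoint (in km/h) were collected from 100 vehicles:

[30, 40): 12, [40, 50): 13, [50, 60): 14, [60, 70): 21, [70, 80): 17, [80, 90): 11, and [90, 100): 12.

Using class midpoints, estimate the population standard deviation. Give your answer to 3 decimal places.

18.520

Midpoints: 35, 45, 55, 65, 75, 85, 95
n = 100, Σfm = 6490, mean = 64.9000
Σfm² = 455500
Σf(m − x̄)² = Σfm² − (Σfm)²/n = 455500 − 6490²/100 = 34299.0000
Population variance = 34299.0000 / 100 = 342.9900
Standard deviation = √342.9900 = 18.5200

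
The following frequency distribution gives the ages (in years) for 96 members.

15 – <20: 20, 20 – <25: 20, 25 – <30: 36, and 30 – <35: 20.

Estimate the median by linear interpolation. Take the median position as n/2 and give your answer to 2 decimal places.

26.11

Cumulative frequencies: 20, 40, 76, 96
n = 96; position = n/2 = 48.
This falls in the class 25 – <30: L = 25, F = 40, f = 36, h = 5.
Median ≈ 25 + ((48 − 40) / 36) × 5 = 26.1111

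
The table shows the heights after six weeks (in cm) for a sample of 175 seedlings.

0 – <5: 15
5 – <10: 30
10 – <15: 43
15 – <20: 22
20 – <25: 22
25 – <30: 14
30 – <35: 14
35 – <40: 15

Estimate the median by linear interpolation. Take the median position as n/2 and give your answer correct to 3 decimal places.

Cumulative frequencies: 15, 45, 88, 110, 132, 146, 160, 175
n = 175; position = n/2 = 87.5.
This falls in the class 10 – <15: L = 10, F = 45, f = 43, h = 5.
Median ≈ 10 + ((87.5 − 45) / 43) × 5 = 14.9419

14.942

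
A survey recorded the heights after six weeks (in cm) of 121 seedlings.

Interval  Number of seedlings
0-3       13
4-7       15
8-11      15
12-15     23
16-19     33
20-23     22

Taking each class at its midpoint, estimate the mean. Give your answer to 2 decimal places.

13.27

Midpoints: 1.5, 5.5, 9.5, 13.5, 17.5, 21.5
Σfm = 13×1.5 + 15×5.5 + 15×9.5 + 23×13.5 + 33×17.5 + 22×21.5 = 1605.5
n = Σf = 121
Mean = 1605.5 / 121 = 13.2686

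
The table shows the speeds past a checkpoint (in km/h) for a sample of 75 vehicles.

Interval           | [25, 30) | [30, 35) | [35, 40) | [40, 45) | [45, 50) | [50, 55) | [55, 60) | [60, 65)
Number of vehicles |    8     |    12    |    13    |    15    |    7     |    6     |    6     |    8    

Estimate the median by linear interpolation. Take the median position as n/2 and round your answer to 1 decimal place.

41.5

Cumulative frequencies: 8, 20, 33, 48, 55, 61, 67, 75
n = 75; position = n/2 = 37.5.
This falls in the class [40, 45): L = 40, F = 33, f = 15, h = 5.
Median ≈ 40 + ((37.5 − 33) / 15) × 5 = 41.5000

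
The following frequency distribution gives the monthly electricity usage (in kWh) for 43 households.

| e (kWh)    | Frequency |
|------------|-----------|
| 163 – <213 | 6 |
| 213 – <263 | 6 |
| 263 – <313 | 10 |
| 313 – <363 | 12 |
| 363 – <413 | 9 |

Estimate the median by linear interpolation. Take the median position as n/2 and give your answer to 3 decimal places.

310.500

Cumulative frequencies: 6, 12, 22, 34, 43
n = 43; position = n/2 = 21.5.
This falls in the class 263 – <313: L = 263, F = 12, f = 10, h = 50.
Median ≈ 263 + ((21.5 − 12) / 10) × 50 = 310.5000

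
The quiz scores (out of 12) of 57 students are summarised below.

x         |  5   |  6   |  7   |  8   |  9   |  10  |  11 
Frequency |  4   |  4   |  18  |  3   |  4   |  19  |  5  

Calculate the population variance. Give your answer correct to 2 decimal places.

Values: 5, 6, 7, 8, 9, 10, 11
n = 57, Σfx = 475, mean = 8.3333
Σfx² = 4147
Σf(x − x̄)² = Σfx² − (Σfx)²/n = 4147 − 475²/57 = 188.6667
Population variance = 188.6667 / 57 = 3.3099

3.31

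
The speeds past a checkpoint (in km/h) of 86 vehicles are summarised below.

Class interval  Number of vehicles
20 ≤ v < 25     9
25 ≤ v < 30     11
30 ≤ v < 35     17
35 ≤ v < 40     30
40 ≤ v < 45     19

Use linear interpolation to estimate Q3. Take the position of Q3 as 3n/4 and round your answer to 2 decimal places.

Cumulative frequencies: 9, 20, 37, 67, 86
n = 86; position = 3n/4 = 64.5.
This falls in the class 35 ≤ v < 40: L = 35, F = 37, f = 30, h = 5.
Upper quartile ≈ 35 + ((64.5 − 37) / 30) × 5 = 39.5833

39.58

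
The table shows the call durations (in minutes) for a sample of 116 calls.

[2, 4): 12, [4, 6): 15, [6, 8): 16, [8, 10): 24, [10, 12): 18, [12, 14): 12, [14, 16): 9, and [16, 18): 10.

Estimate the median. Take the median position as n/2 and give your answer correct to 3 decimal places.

Cumulative frequencies: 12, 27, 43, 67, 85, 97, 106, 116
n = 116; position = n/2 = 58.
This falls in the class [8, 10): L = 8, F = 43, f = 24, h = 2.
Median ≈ 8 + ((58 − 43) / 24) × 2 = 9.2500

9.250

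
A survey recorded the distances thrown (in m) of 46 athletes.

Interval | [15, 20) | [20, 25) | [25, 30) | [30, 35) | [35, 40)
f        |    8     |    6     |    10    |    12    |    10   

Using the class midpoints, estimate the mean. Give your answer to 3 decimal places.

Midpoints: 17.5, 22.5, 27.5, 32.5, 37.5
Σfm = 8×17.5 + 6×22.5 + 10×27.5 + 12×32.5 + 10×37.5 = 1315
n = Σf = 46
Mean = 1315 / 46 = 28.5870

28.587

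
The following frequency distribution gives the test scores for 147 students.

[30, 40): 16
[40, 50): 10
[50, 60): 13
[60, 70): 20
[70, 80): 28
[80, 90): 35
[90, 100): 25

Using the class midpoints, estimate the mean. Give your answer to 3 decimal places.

71.259

Midpoints: 35, 45, 55, 65, 75, 85, 95
Σfm = 16×35 + 10×45 + 13×55 + 20×65 + 28×75 + 35×85 + 25×95 = 10475
n = Σf = 147
Mean = 10475 / 147 = 71.2585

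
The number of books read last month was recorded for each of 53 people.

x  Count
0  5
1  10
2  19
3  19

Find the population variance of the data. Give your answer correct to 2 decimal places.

0.92

Values: 0, 1, 2, 3
n = 53, Σfx = 105, mean = 1.9811
Σfx² = 257
Σf(x − x̄)² = Σfx² − (Σfx)²/n = 257 − 105²/53 = 48.9811
Population variance = 48.9811 / 53 = 0.9242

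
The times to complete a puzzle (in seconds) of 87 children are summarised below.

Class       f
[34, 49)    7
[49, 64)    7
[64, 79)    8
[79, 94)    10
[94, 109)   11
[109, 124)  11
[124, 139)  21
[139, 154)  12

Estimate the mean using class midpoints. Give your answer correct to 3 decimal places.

103.914

Midpoints: 41.5, 56.5, 71.5, 86.5, 101.5, 116.5, 131.5, 146.5
Σfm = 7×41.5 + 7×56.5 + 8×71.5 + 10×86.5 + 11×101.5 + 11×116.5 + 21×131.5 + 12×146.5 = 9040.5
n = Σf = 87
Mean = 9040.5 / 87 = 103.9138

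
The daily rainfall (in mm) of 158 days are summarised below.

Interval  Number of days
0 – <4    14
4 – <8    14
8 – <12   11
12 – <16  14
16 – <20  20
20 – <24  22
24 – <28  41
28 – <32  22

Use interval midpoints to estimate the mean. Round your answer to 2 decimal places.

18.91

Midpoints: 2, 6, 10, 14, 18, 22, 26, 30
Σfm = 14×2 + 14×6 + 11×10 + 14×14 + 20×18 + 22×22 + 41×26 + 22×30 = 2988
n = Σf = 158
Mean = 2988 / 158 = 18.9114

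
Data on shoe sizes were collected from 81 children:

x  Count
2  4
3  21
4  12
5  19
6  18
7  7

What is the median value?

5

Cumulative frequencies: 4, 25, 37, 56, 74, 81
n = 81, so the median is the value in position (n+1)/2 = 41.
Position 41 falls at value 5.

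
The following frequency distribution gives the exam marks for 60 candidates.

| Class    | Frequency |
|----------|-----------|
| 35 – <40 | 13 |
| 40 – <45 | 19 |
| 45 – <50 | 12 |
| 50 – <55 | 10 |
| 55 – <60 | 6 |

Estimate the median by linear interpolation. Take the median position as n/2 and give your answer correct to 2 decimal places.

Cumulative frequencies: 13, 32, 44, 54, 60
n = 60; position = n/2 = 30.
This falls in the class 40 – <45: L = 40, F = 13, f = 19, h = 5.
Median ≈ 40 + ((30 − 13) / 19) × 5 = 44.4737

44.47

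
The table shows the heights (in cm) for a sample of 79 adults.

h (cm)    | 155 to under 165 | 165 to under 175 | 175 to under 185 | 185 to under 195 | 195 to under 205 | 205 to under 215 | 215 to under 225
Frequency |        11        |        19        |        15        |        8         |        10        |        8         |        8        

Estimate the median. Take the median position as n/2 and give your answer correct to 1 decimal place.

181.3

Cumulative frequencies: 11, 30, 45, 53, 63, 71, 79
n = 79; position = n/2 = 39.5.
This falls in the class 175 to under 185: L = 175, F = 30, f = 15, h = 10.
Median ≈ 175 + ((39.5 − 30) / 15) × 10 = 181.3333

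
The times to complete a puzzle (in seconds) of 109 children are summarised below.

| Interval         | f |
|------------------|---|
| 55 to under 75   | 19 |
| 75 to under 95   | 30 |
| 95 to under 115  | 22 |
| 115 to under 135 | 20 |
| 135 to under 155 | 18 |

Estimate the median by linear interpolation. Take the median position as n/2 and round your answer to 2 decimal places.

Cumulative frequencies: 19, 49, 71, 91, 109
n = 109; position = n/2 = 54.5.
This falls in the class 95 to under 115: L = 95, F = 49, f = 22, h = 20.
Median ≈ 95 + ((54.5 − 49) / 22) × 20 = 100.0000

100.00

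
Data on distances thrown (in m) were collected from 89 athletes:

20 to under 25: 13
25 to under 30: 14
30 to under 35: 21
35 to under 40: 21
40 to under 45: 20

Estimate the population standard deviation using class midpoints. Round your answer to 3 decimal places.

Midpoints: 22.5, 27.5, 32.5, 37.5, 42.5
n = 89, Σfm = 2997.5, mean = 33.6798
Σfm² = 105006.25
Σf(m − x̄)² = Σfm² − (Σfm)²/n = 105006.25 − 2997.5²/89 = 4051.1236
Population variance = 4051.1236 / 89 = 45.5182
Standard deviation = √45.5182 = 6.7467

6.747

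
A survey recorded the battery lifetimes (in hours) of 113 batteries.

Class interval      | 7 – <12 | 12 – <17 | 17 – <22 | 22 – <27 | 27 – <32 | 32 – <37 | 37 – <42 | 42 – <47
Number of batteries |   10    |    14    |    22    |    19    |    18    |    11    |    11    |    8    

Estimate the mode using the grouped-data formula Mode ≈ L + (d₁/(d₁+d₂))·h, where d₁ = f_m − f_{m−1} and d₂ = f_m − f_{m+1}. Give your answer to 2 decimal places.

20.64

Modal class: 17 – <22 (highest frequency 22).
d₁ = 22 − 14 = 8, d₂ = 22 − 19 = 3
Mode ≈ 17 + (8/(8+3)) × 5 = 17 + 3.6364 = 20.6364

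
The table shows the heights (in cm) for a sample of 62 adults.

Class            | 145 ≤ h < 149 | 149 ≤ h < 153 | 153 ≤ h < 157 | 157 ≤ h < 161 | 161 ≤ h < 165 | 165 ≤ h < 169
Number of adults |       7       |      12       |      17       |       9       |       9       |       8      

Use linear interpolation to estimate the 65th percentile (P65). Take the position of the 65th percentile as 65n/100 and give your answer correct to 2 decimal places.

Cumulative frequencies: 7, 19, 36, 45, 54, 62
n = 62; position = 65n/100 = 40.3.
This falls in the class 157 ≤ h < 161: L = 157, F = 36, f = 9, h = 4.
65th percentile ≈ 157 + ((40.3 − 36) / 9) × 4 = 158.9111

158.91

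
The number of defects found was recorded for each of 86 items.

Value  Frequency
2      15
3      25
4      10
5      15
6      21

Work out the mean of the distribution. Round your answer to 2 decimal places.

Values: 2, 3, 4, 5, 6
Σfx = 15×2 + 25×3 + 10×4 + 15×5 + 21×6 = 346
n = Σf = 86
Mean = 346 / 86 = 4.0233

4.02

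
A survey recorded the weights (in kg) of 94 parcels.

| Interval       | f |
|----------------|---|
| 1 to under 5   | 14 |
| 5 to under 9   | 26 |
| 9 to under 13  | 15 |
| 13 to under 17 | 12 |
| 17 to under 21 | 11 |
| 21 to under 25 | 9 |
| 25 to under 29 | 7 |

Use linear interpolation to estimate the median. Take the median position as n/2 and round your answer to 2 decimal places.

10.87

Cumulative frequencies: 14, 40, 55, 67, 78, 87, 94
n = 94; position = n/2 = 47.
This falls in the class 9 to under 13: L = 9, F = 40, f = 15, h = 4.
Median ≈ 9 + ((47 − 40) / 15) × 4 = 10.8667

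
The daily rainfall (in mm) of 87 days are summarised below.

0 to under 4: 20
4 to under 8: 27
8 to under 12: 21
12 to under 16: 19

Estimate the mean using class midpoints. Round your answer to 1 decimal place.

7.8

Midpoints: 2, 6, 10, 14
Σfm = 20×2 + 27×6 + 21×10 + 19×14 = 678
n = Σf = 87
Mean = 678 / 87 = 7.7931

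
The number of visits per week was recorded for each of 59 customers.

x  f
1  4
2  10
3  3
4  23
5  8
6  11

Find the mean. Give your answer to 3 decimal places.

3.915

Values: 1, 2, 3, 4, 5, 6
Σfx = 4×1 + 10×2 + 3×3 + 23×4 + 8×5 + 11×6 = 231
n = Σf = 59
Mean = 231 / 59 = 3.9153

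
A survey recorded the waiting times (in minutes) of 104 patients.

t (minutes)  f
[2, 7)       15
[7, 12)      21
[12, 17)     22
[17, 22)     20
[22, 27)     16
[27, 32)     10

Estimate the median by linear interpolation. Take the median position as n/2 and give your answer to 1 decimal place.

Cumulative frequencies: 15, 36, 58, 78, 94, 104
n = 104; position = n/2 = 52.
This falls in the class [12, 17): L = 12, F = 36, f = 22, h = 5.
Median ≈ 12 + ((52 − 36) / 22) × 5 = 15.6364

15.6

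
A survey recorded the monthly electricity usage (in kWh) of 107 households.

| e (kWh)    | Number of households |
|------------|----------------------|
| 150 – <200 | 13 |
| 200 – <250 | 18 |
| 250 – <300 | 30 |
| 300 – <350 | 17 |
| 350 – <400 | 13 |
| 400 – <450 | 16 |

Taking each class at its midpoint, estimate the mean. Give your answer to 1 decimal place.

Midpoints: 175, 225, 275, 325, 375, 425
Σfm = 13×175 + 18×225 + 30×275 + 17×325 + 13×375 + 16×425 = 31775
n = Σf = 107
Mean = 31775 / 107 = 296.9626

297.0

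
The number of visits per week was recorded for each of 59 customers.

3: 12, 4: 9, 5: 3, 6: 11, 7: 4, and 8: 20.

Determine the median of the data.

Cumulative frequencies: 12, 21, 24, 35, 39, 59
n = 59, so the median is the value in position (n+1)/2 = 30.
Position 30 falls at value 6.

6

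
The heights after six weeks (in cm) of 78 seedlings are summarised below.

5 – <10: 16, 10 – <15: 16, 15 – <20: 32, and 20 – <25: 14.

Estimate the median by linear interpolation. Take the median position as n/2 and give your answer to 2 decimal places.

16.09

Cumulative frequencies: 16, 32, 64, 78
n = 78; position = n/2 = 39.
This falls in the class 15 – <20: L = 15, F = 32, f = 32, h = 5.
Median ≈ 15 + ((39 − 32) / 32) × 5 = 16.0938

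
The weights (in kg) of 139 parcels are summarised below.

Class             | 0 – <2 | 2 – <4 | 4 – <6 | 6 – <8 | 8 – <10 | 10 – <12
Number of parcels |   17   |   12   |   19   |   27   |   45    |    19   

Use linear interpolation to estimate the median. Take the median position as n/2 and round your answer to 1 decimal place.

7.6

Cumulative frequencies: 17, 29, 48, 75, 120, 139
n = 139; position = n/2 = 69.5.
This falls in the class 6 – <8: L = 6, F = 48, f = 27, h = 2.
Median ≈ 6 + ((69.5 − 48) / 27) × 2 = 7.5926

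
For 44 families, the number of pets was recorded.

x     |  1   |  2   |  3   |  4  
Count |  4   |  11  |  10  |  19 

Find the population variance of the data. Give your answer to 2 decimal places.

Values: 1, 2, 3, 4
n = 44, Σfx = 132, mean = 3.0000
Σfx² = 442
Σf(x − x̄)² = Σfx² − (Σfx)²/n = 442 − 132²/44 = 46.0000
Population variance = 46.0000 / 44 = 1.0455

1.05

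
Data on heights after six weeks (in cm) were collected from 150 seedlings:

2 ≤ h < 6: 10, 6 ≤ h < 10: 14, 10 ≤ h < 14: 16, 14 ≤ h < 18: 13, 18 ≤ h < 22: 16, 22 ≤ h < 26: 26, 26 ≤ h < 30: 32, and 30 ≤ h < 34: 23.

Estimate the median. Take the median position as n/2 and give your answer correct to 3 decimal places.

22.923

Cumulative frequencies: 10, 24, 40, 53, 69, 95, 127, 150
n = 150; position = n/2 = 75.
This falls in the class 22 ≤ h < 26: L = 22, F = 69, f = 26, h = 4.
Median ≈ 22 + ((75 − 69) / 26) × 4 = 22.9231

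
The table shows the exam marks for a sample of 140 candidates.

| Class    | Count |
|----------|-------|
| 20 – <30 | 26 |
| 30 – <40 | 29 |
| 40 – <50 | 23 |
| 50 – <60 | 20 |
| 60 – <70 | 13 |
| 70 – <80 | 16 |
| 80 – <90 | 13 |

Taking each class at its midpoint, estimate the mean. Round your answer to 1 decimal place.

Midpoints: 25, 35, 45, 55, 65, 75, 85
Σfm = 26×25 + 29×35 + 23×45 + 20×55 + 13×65 + 16×75 + 13×85 = 6950
n = Σf = 140
Mean = 6950 / 140 = 49.6429

49.6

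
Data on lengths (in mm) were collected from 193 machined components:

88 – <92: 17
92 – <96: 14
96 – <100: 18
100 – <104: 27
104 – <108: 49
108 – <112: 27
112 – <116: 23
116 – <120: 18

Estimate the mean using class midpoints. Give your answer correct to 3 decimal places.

105.047

Midpoints: 90, 94, 98, 102, 106, 110, 114, 118
Σfm = 17×90 + 14×94 + 18×98 + 27×102 + 49×106 + 27×110 + 23×114 + 18×118 = 20274
n = Σf = 193
Mean = 20274 / 193 = 105.0466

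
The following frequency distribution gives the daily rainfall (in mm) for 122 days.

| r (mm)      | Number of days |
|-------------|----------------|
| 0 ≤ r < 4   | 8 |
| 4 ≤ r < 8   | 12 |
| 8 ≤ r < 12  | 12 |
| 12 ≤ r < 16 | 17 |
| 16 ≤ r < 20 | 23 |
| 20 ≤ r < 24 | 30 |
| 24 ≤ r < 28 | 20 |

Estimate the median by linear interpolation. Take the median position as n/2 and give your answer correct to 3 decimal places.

18.087

Cumulative frequencies: 8, 20, 32, 49, 72, 102, 122
n = 122; position = n/2 = 61.
This falls in the class 16 ≤ r < 20: L = 16, F = 49, f = 23, h = 4.
Median ≈ 16 + ((61 − 49) / 23) × 4 = 18.0870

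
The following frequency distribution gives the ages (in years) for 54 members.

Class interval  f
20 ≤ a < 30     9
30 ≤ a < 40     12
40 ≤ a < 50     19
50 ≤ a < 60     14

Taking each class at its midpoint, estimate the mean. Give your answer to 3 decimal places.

Midpoints: 25, 35, 45, 55
Σfm = 9×25 + 12×35 + 19×45 + 14×55 = 2270
n = Σf = 54
Mean = 2270 / 54 = 42.0370

42.037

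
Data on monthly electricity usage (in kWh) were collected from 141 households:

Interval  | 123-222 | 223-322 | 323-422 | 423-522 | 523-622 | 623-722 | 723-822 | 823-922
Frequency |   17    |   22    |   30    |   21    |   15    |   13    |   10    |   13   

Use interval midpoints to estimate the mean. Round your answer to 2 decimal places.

471.08

Midpoints: 172.5, 272.5, 372.5, 472.5, 572.5, 672.5, 772.5, 872.5
Σfm = 17×172.5 + 22×272.5 + 30×372.5 + 21×472.5 + 15×572.5 + 13×672.5 + 10×772.5 + 13×872.5 = 66422.5
n = Σf = 141
Mean = 66422.5 / 141 = 471.0816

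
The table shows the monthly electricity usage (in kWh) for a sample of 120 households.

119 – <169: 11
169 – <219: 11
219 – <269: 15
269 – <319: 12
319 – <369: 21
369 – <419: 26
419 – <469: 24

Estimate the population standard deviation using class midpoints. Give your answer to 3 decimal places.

Midpoints: 144, 194, 244, 294, 344, 394, 444
n = 120, Σfm = 39030, mean = 325.2500
Σfm² = 13824820
Σf(m − x̄)² = Σfm² − (Σfm)²/n = 13824820 − 39030²/120 = 1130312.5000
Population variance = 1130312.5000 / 120 = 9419.2708
Standard deviation = √9419.2708 = 97.0529

97.053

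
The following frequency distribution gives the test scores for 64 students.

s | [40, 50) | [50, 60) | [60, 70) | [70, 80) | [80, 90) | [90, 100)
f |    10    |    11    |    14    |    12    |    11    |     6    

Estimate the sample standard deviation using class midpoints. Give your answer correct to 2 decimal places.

Midpoints: 45, 55, 65, 75, 85, 95
n = 64, Σfm = 4370, mean = 68.2812
Σfm² = 313800
Σf(m − x̄)² = Σfm² − (Σfm)²/n = 313800 − 4370²/64 = 15410.9375
Sample variance = 15410.9375 / 63 = 244.6181
Standard deviation = √244.6181 = 15.6403

15.64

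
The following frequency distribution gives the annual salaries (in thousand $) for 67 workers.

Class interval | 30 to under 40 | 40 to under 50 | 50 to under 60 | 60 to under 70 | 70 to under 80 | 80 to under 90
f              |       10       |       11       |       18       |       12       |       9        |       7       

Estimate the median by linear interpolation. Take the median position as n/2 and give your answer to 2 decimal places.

Cumulative frequencies: 10, 21, 39, 51, 60, 67
n = 67; position = n/2 = 33.5.
This falls in the class 50 to under 60: L = 50, F = 21, f = 18, h = 10.
Median ≈ 50 + ((33.5 − 21) / 18) × 10 = 56.9444

56.94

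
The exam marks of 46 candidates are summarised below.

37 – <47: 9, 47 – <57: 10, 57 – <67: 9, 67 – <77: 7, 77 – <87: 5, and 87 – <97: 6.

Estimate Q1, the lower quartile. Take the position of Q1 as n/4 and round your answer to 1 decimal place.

Cumulative frequencies: 9, 19, 28, 35, 40, 46
n = 46; position = n/4 = 11.5.
This falls in the class 47 – <57: L = 47, F = 9, f = 10, h = 10.
Lower quartile ≈ 47 + ((11.5 − 9) / 10) × 10 = 49.5000

49.5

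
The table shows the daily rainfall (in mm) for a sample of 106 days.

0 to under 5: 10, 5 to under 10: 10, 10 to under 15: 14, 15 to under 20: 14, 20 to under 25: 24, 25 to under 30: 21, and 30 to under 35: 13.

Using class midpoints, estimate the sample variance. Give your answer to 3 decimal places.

Midpoints: 2.5, 7.5, 12.5, 17.5, 22.5, 27.5, 32.5
n = 106, Σfm = 2060, mean = 19.4340
Σfm² = 48862.5
Σf(m − x̄)² = Σfm² − (Σfm)²/n = 48862.5 − 2060²/106 = 8828.5377
Sample variance = 8828.5377 / 105 = 84.0813

84.081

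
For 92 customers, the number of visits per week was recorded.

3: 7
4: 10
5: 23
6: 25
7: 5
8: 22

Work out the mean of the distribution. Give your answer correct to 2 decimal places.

5.84

Values: 3, 4, 5, 6, 7, 8
Σfx = 7×3 + 10×4 + 23×5 + 25×6 + 5×7 + 22×8 = 537
n = Σf = 92
Mean = 537 / 92 = 5.8370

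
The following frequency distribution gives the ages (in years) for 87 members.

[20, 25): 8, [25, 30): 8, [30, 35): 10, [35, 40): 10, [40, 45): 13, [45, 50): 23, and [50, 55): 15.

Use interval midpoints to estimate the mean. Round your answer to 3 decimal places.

Midpoints: 22.5, 27.5, 32.5, 37.5, 42.5, 47.5, 52.5
Σfm = 8×22.5 + 8×27.5 + 10×32.5 + 10×37.5 + 13×42.5 + 23×47.5 + 15×52.5 = 3532.5
n = Σf = 87
Mean = 3532.5 / 87 = 40.6034

40.603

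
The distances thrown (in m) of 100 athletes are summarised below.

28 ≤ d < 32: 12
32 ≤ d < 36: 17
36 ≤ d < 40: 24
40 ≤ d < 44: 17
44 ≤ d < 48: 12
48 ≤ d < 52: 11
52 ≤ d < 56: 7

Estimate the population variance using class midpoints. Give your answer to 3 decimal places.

Midpoints: 30, 34, 38, 42, 46, 50, 54
n = 100, Σfm = 4044, mean = 40.4400
Σfm² = 168400
Σf(m − x̄)² = Σfm² − (Σfm)²/n = 168400 − 4044²/100 = 4860.6400
Population variance = 4860.6400 / 100 = 48.6064

48.606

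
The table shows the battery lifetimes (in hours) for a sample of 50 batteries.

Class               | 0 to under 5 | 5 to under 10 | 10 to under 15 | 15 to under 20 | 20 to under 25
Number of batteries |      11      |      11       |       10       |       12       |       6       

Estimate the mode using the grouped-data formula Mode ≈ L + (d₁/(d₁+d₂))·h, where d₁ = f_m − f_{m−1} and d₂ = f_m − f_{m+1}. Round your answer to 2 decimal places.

16.25

Modal class: 15 to under 20 (highest frequency 12).
d₁ = 12 − 10 = 2, d₂ = 12 − 6 = 6
Mode ≈ 15 + (2/(2+6)) × 5 = 15 + 1.2500 = 16.2500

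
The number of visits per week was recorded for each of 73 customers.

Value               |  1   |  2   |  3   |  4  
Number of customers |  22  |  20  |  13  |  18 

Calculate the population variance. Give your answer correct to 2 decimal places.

Values: 1, 2, 3, 4
n = 73, Σfx = 173, mean = 2.3699
Σfx² = 507
Σf(x − x̄)² = Σfx² − (Σfx)²/n = 507 − 173²/73 = 97.0137
Population variance = 97.0137 / 73 = 1.3290

1.33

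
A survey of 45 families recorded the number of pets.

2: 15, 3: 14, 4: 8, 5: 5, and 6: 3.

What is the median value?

Cumulative frequencies: 15, 29, 37, 42, 45
n = 45, so the median is the value in position (n+1)/2 = 23.
Position 23 falls at value 3.

3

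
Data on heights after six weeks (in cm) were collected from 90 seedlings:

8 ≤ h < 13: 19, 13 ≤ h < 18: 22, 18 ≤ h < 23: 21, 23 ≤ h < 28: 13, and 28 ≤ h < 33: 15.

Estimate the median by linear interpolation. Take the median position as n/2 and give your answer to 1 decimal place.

19.0

Cumulative frequencies: 19, 41, 62, 75, 90
n = 90; position = n/2 = 45.
This falls in the class 18 ≤ h < 23: L = 18, F = 41, f = 21, h = 5.
Median ≈ 18 + ((45 − 41) / 21) × 5 = 18.9524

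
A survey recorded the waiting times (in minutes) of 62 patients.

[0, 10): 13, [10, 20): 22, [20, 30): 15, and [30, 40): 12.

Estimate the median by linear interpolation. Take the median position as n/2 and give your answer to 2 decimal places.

18.18

Cumulative frequencies: 13, 35, 50, 62
n = 62; position = n/2 = 31.
This falls in the class [10, 20): L = 10, F = 13, f = 22, h = 10.
Median ≈ 10 + ((31 − 13) / 22) × 10 = 18.1818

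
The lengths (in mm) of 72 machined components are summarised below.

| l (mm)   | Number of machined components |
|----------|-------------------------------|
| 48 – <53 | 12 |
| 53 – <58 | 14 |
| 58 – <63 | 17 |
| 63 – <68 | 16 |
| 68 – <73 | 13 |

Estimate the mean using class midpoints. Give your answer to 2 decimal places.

Midpoints: 50.5, 55.5, 60.5, 65.5, 70.5
Σfm = 12×50.5 + 14×55.5 + 17×60.5 + 16×65.5 + 13×70.5 = 4376
n = Σf = 72
Mean = 4376 / 72 = 60.7778

60.78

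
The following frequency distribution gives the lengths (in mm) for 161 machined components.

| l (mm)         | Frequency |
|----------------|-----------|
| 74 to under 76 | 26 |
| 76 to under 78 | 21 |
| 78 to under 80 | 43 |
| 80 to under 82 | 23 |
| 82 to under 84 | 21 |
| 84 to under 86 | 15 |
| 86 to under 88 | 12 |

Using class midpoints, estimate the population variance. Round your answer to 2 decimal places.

12.77

Midpoints: 75, 77, 79, 81, 83, 85, 87
n = 161, Σfm = 12889, mean = 80.0559
Σfm² = 1033897
Σf(m − x̄)² = Σfm² − (Σfm)²/n = 1033897 − 12889²/161 = 2056.4969
Population variance = 2056.4969 / 161 = 12.7733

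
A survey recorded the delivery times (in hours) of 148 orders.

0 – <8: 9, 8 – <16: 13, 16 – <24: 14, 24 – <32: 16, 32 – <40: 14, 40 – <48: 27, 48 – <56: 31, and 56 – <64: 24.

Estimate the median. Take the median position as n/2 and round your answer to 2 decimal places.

42.37

Cumulative frequencies: 9, 22, 36, 52, 66, 93, 124, 148
n = 148; position = n/2 = 74.
This falls in the class 40 – <48: L = 40, F = 66, f = 27, h = 8.
Median ≈ 40 + ((74 − 66) / 27) × 8 = 42.3704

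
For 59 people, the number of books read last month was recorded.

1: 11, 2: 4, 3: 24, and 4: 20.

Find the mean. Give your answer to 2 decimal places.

Values: 1, 2, 3, 4
Σfx = 11×1 + 4×2 + 24×3 + 20×4 = 171
n = Σf = 59
Mean = 171 / 59 = 2.8983

2.90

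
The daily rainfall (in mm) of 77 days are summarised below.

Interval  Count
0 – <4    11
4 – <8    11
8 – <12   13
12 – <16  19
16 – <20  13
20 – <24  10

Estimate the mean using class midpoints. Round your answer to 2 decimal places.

12.18

Midpoints: 2, 6, 10, 14, 18, 22
Σfm = 11×2 + 11×6 + 13×10 + 19×14 + 13×18 + 10×22 = 938
n = Σf = 77
Mean = 938 / 77 = 12.1818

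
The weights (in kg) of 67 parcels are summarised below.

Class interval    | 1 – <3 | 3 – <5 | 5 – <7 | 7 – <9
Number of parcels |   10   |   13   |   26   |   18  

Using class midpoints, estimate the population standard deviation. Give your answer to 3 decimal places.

Midpoints: 2, 4, 6, 8
n = 67, Σfm = 372, mean = 5.5522
Σfm² = 2336
Σf(m − x̄)² = Σfm² − (Σfm)²/n = 2336 − 372²/67 = 270.5672
Population variance = 270.5672 / 67 = 4.0383
Standard deviation = √4.0383 = 2.0096

2.010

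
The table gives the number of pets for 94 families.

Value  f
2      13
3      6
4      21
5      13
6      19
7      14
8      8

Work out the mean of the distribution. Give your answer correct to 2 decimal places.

4.99

Values: 2, 3, 4, 5, 6, 7, 8
Σfx = 13×2 + 6×3 + 21×4 + 13×5 + 19×6 + 14×7 + 8×8 = 469
n = Σf = 94
Mean = 469 / 94 = 4.9894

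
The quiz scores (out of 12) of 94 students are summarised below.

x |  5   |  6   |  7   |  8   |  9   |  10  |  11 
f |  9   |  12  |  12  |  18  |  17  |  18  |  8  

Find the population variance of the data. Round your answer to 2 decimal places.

3.19

Values: 5, 6, 7, 8, 9, 10, 11
n = 94, Σfx = 766, mean = 8.1489
Σfx² = 6542
Σf(x − x̄)² = Σfx² − (Σfx)²/n = 6542 − 766²/94 = 299.9149
Population variance = 299.9149 / 94 = 3.1906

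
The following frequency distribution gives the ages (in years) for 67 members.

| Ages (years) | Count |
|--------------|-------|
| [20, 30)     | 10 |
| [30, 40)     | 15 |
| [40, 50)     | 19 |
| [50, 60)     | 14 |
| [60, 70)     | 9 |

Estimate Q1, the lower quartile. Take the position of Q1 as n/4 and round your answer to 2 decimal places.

34.50

Cumulative frequencies: 10, 25, 44, 58, 67
n = 67; position = n/4 = 16.75.
This falls in the class [30, 40): L = 30, F = 10, f = 15, h = 10.
Lower quartile ≈ 30 + ((16.75 − 10) / 15) × 10 = 34.5000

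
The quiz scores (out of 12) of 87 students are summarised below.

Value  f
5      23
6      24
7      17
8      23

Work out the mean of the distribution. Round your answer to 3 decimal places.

Values: 5, 6, 7, 8
Σfx = 23×5 + 24×6 + 17×7 + 23×8 = 562
n = Σf = 87
Mean = 562 / 87 = 6.4598

6.460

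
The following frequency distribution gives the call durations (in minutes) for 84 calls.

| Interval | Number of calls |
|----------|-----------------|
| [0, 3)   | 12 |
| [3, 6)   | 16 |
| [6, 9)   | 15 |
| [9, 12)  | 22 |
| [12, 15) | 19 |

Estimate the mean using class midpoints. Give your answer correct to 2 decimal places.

8.21

Midpoints: 1.5, 4.5, 7.5, 10.5, 13.5
Σfm = 12×1.5 + 16×4.5 + 15×7.5 + 22×10.5 + 19×13.5 = 690
n = Σf = 84
Mean = 690 / 84 = 8.2143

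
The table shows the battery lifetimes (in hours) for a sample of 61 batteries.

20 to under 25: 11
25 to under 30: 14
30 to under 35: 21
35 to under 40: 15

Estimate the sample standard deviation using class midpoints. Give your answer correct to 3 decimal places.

Midpoints: 22.5, 27.5, 32.5, 37.5
n = 61, Σfm = 1877.5, mean = 30.7787
Σfm² = 59431.25
Σf(m − x̄)² = Σfm² − (Σfm)²/n = 59431.25 − 1877.5²/61 = 1644.2623
Sample variance = 1644.2623 / 60 = 27.4044
Standard deviation = √27.4044 = 5.2349

5.235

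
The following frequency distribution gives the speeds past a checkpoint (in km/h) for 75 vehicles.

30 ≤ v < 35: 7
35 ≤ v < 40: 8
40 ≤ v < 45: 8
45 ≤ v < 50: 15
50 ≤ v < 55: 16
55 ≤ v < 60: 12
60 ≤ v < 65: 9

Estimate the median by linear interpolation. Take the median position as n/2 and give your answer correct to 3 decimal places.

49.833

Cumulative frequencies: 7, 15, 23, 38, 54, 66, 75
n = 75; position = n/2 = 37.5.
This falls in the class 45 ≤ v < 50: L = 45, F = 23, f = 15, h = 5.
Median ≈ 45 + ((37.5 − 23) / 15) × 5 = 49.8333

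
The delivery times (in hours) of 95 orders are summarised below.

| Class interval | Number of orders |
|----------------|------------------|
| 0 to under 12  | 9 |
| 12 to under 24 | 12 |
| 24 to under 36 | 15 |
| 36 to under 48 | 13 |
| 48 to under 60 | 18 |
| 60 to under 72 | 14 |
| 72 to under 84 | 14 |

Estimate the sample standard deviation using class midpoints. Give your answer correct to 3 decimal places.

22.785

Midpoints: 6, 18, 30, 42, 54, 66, 78
n = 95, Σfm = 4254, mean = 44.7789
Σfm² = 239292
Σf(m − x̄)² = Σfm² − (Σfm)²/n = 239292 − 4254²/95 = 48802.3579
Sample variance = 48802.3579 / 94 = 519.1740
Standard deviation = √519.1740 = 22.7854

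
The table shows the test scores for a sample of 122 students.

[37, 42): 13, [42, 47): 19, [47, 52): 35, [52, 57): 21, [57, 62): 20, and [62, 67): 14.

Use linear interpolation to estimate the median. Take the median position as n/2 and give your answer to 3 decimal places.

Cumulative frequencies: 13, 32, 67, 88, 108, 122
n = 122; position = n/2 = 61.
This falls in the class [47, 52): L = 47, F = 32, f = 35, h = 5.
Median ≈ 47 + ((61 − 32) / 35) × 5 = 51.1429

51.143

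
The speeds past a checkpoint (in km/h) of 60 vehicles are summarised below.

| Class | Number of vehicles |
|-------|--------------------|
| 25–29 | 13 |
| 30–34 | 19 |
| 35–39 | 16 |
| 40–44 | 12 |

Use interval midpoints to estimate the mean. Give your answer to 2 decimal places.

Midpoints: 27, 32, 37, 42
Σfm = 13×27 + 19×32 + 16×37 + 12×42 = 2055
n = Σf = 60
Mean = 2055 / 60 = 34.2500

34.25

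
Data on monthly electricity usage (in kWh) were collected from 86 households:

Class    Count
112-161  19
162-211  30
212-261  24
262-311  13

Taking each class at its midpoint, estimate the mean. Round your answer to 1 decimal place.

204.5

Midpoints: 136.5, 186.5, 236.5, 286.5
Σfm = 19×136.5 + 30×186.5 + 24×236.5 + 13×286.5 = 17589
n = Σf = 86
Mean = 17589 / 86 = 204.5233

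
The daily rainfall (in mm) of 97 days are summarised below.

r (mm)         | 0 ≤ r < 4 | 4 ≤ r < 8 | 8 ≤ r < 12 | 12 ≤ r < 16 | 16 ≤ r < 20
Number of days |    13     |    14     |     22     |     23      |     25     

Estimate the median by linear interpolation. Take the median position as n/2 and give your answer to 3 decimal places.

Cumulative frequencies: 13, 27, 49, 72, 97
n = 97; position = n/2 = 48.5.
This falls in the class 8 ≤ r < 12: L = 8, F = 27, f = 22, h = 4.
Median ≈ 8 + ((48.5 − 27) / 22) × 4 = 11.9091

11.909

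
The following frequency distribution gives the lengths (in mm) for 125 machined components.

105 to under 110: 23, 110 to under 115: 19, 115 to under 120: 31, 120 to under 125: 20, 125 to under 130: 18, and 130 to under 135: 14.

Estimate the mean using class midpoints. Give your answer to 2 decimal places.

Midpoints: 107.5, 112.5, 117.5, 122.5, 127.5, 132.5
Σfm = 23×107.5 + 19×112.5 + 31×117.5 + 20×122.5 + 18×127.5 + 14×132.5 = 14852.5
n = Σf = 125
Mean = 14852.5 / 125 = 118.8200

118.82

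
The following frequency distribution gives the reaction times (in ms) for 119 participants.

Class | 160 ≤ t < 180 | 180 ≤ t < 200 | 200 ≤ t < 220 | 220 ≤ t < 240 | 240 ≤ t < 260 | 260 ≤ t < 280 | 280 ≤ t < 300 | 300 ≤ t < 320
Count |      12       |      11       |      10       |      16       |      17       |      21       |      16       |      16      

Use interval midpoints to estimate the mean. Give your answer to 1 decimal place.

247.3

Midpoints: 170, 190, 210, 230, 250, 270, 290, 310
Σfm = 12×170 + 11×190 + 10×210 + 16×230 + 17×250 + 21×270 + 16×290 + 16×310 = 29430
n = Σf = 119
Mean = 29430 / 119 = 247.3109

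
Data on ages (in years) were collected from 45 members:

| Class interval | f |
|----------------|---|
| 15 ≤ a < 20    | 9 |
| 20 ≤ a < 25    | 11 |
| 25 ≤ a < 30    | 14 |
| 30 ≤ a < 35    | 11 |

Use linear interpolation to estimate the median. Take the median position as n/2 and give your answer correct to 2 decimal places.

25.89

Cumulative frequencies: 9, 20, 34, 45
n = 45; position = n/2 = 22.5.
This falls in the class 25 ≤ a < 30: L = 25, F = 20, f = 14, h = 5.
Median ≈ 25 + ((22.5 − 20) / 14) × 5 = 25.8929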